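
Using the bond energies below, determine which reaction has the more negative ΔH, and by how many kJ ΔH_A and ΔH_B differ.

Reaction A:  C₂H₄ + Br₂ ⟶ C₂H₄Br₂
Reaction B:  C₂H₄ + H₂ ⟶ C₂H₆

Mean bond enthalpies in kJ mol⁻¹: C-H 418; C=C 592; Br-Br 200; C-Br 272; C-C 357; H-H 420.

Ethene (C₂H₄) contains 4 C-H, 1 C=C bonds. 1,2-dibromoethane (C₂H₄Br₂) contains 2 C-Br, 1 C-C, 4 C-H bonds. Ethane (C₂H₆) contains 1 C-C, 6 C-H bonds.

Reaction A:
  Bonds broken (reactants):
    Br-Br: 1 × 200 = 200
    C-H: 4 × 418 = 1672
    C=C: 1 × 592 = 592
    Σ(broken) = 2464 kJ
  Bonds formed (products):
    C-Br: 2 × 272 = 544
    C-C: 1 × 357 = 357
    C-H: 4 × 418 = 1672
    Σ(formed) = 2573 kJ
  ΔH_A = 2464 − 2573 = −109 kJ
Reaction B:
  Bonds broken (reactants):
    C-H: 4 × 418 = 1672
    C=C: 1 × 592 = 592
    H-H: 1 × 420 = 420
    Σ(broken) = 2684 kJ
  Bonds formed (products):
    C-C: 1 × 357 = 357
    C-H: 6 × 418 = 2508
    Σ(formed) = 2865 kJ
  ΔH_B = 2684 − 2865 = −181 kJ
ΔH_A − ΔH_B = +72 kJ, so reaction B has the more negative ΔH; |ΔH_A − ΔH_B| = 72 kJ.

Reaction B, by 72 kJ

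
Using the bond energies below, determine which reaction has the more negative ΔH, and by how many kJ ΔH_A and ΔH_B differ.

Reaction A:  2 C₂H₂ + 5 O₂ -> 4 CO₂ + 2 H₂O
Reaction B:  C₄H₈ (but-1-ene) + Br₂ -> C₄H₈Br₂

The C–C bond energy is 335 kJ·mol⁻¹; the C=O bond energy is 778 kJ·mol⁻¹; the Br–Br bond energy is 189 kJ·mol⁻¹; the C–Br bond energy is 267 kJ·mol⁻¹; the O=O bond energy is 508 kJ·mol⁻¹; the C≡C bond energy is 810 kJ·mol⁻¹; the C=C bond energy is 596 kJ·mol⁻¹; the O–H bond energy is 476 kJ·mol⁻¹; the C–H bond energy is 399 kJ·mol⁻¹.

Reaction A:
  Bonds broken (reactants):
    C≡C: 2 × 810 = 1620
    C–H: 4 × 399 = 1596
    O=O: 5 × 508 = 2540
    Σ(broken) = 5756 kJ
  Bonds formed (products):
    C=O: 8 × 778 = 6224
    O–H: 4 × 476 = 1904
    Σ(formed) = 8128 kJ
  ΔH_A = 5756 − 8128 = −2372 kJ
Reaction B:
  Bonds broken (reactants):
    Br–Br: 1 × 189 = 189
    C–C: 2 × 335 = 670
    C–H: 8 × 399 = 3192
    C=C: 1 × 596 = 596
    Σ(broken) = 4647 kJ
  Bonds formed (products):
    C–Br: 2 × 267 = 534
    C–C: 3 × 335 = 1005
    C–H: 8 × 399 = 3192
    Σ(formed) = 4731 kJ
  ΔH_B = 4647 − 4731 = −84 kJ
ΔH_A − ΔH_B = −2288 kJ, so reaction A has the more negative ΔH; |ΔH_A − ΔH_B| = 2288 kJ.

Reaction A, by 2288 kJ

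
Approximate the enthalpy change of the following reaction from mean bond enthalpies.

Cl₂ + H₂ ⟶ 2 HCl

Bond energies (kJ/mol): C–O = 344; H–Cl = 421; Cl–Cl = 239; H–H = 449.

Bonds broken (reactants):
  Cl–Cl: 1 × 239 = 239
  H–H: 1 × 449 = 449
  Σ(broken) = 688 kJ
Bonds formed (products):
  H–Cl: 2 × 421 = 842
  Σ(formed) = 842 kJ
ΔH = Σ(broken) − Σ(formed) = 688 − 842 = −154 kJ

ΔH ≈ −154 kJ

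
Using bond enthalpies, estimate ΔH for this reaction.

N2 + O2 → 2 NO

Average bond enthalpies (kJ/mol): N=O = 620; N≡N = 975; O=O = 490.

ΔH ≈ +225 kJ

Bonds broken (reactants):
  N≡N: 1 × 975 = 975
  O=O: 1 × 490 = 490
  Σ(broken) = 1465 kJ
Bonds formed (products):
  N=O: 2 × 620 = 1240
  Σ(formed) = 1240 kJ
ΔH = Σ(broken) − Σ(formed) = 1465 − 1240 = +225 kJ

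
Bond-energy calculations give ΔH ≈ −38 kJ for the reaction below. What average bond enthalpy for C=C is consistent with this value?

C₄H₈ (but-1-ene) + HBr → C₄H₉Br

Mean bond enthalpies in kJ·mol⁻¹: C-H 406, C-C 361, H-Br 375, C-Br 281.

D(C=C) ≈ 635 kJ/mol

Let D be the C=C bond energy.
Σ(broken) = 2×361 + 8×406 + 1×D + 1×375 = 4345 + D
Σ(formed) = 1×281 + 3×361 + 9×406 = 5018
ΔH = Σ(broken) − Σ(formed) = (4345 + D) − (5018) = −673 + D
Setting this equal to −38 kJ gives D = 635 kJ/mol.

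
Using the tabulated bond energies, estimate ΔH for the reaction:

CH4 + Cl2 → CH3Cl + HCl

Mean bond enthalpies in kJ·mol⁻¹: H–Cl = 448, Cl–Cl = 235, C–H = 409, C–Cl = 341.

Bonds broken (reactants):
  C–H: 4 × 409 = 1636
  Cl–Cl: 1 × 235 = 235
  Σ(broken) = 1871 kJ
Bonds formed (products):
  C–Cl: 1 × 341 = 341
  C–H: 3 × 409 = 1227
  H–Cl: 1 × 448 = 448
  Σ(formed) = 2016 kJ
ΔH = Σ(broken) − Σ(formed) = 1871 − 2016 = −145 kJ

ΔH ≈ −145 kJ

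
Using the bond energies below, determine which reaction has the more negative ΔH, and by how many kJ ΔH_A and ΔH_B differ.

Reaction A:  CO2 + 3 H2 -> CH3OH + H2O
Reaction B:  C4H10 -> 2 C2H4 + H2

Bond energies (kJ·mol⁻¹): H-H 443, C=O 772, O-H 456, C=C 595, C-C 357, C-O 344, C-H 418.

Reaction A:
  Bonds broken (reactants):
    C=O: 2 × 772 = 1544
    H-H: 3 × 443 = 1329
    Σ(broken) = 2873 kJ
  Bonds formed (products):
    C-H: 3 × 418 = 1254
    C-O: 1 × 344 = 344
    O-H: 3 × 456 = 1368
    Σ(formed) = 2966 kJ
  ΔH_A = 2873 − 2966 = −93 kJ
Reaction B:
  Bonds broken (reactants):
    C-C: 3 × 357 = 1071
    C-H: 10 × 418 = 4180
    Σ(broken) = 5251 kJ
  Bonds formed (products):
    C-H: 8 × 418 = 3344
    C=C: 2 × 595 = 1190
    H-H: 1 × 443 = 443
    Σ(formed) = 4977 kJ
  ΔH_B = 5251 − 4977 = +274 kJ
ΔH_A − ΔH_B = −367 kJ, so reaction A has the more negative ΔH; |ΔH_A − ΔH_B| = 367 kJ.

Reaction A, by 367 kJ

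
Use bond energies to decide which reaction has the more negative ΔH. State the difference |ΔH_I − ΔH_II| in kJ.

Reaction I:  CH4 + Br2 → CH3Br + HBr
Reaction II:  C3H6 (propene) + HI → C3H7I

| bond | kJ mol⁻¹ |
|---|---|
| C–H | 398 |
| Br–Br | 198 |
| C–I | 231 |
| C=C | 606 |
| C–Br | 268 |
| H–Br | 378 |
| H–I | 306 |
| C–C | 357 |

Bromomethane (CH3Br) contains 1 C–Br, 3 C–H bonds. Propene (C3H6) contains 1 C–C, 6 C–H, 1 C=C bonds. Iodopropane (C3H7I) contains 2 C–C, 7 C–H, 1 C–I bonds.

Reaction II, by 24 kJ

Reaction I:
  Bonds broken (reactants):
    Br–Br: 1 × 198 = 198
    C–H: 4 × 398 = 1592
    Σ(broken) = 1790 kJ
  Bonds formed (products):
    C–Br: 1 × 268 = 268
    C–H: 3 × 398 = 1194
    H–Br: 1 × 378 = 378
    Σ(formed) = 1840 kJ
  ΔH_I = 1790 − 1840 = −50 kJ
Reaction II:
  Bonds broken (reactants):
    C–C: 1 × 357 = 357
    C–H: 6 × 398 = 2388
    C=C: 1 × 606 = 606
    H–I: 1 × 306 = 306
    Σ(broken) = 3657 kJ
  Bonds formed (products):
    C–C: 2 × 357 = 714
    C–H: 7 × 398 = 2786
    C–I: 1 × 231 = 231
    Σ(formed) = 3731 kJ
  ΔH_II = 3657 − 3731 = −74 kJ
ΔH_I − ΔH_II = +24 kJ, so reaction II has the more negative ΔH; |ΔH_I − ΔH_II| = 24 kJ.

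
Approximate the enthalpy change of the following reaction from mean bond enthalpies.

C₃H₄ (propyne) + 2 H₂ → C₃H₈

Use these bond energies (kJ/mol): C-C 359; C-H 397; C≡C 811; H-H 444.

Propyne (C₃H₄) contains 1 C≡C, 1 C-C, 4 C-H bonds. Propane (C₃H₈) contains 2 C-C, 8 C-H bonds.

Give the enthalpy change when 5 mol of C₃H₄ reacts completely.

Bonds broken (reactants):
  C≡C: 1 × 811 = 811
  C-C: 1 × 359 = 359
  C-H: 4 × 397 = 1588
  H-H: 2 × 444 = 888
  Σ(broken) = 3646 kJ
Bonds formed (products):
  C-C: 2 × 359 = 718
  C-H: 8 × 397 = 3176
  Σ(formed) = 3894 kJ
ΔH = Σ(broken) − Σ(formed) = 3646 − 3894 = −248 kJ
For 5× the reaction as written: 5 × (−248) = −1240 kJ

ΔH = −1240 kJ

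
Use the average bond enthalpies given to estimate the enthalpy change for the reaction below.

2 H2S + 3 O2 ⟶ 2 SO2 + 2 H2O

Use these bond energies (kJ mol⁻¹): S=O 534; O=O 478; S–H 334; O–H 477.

ΔH ≈ −1274 kJ

Bonds broken (reactants):
  O=O: 3 × 478 = 1434
  S–H: 4 × 334 = 1336
  Σ(broken) = 2770 kJ
Bonds formed (products):
  O–H: 4 × 477 = 1908
  S=O: 4 × 534 = 2136
  Σ(formed) = 4044 kJ
ΔH = Σ(broken) − Σ(formed) = 2770 − 4044 = −1274 kJ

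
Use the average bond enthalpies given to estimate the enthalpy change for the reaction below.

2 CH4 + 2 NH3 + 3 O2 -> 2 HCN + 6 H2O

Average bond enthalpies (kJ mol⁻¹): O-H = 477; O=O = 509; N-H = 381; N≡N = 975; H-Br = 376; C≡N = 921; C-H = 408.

Bonds broken (reactants):
  C-H: 8 × 408 = 3264
  N-H: 6 × 381 = 2286
  O=O: 3 × 509 = 1527
  Σ(broken) = 7077 kJ
Bonds formed (products):
  C≡N: 2 × 921 = 1842
  C-H: 2 × 408 = 816
  O-H: 12 × 477 = 5724
  Σ(formed) = 8382 kJ
ΔH = Σ(broken) − Σ(formed) = 7077 − 8382 = −1305 kJ

ΔH ≈ −1305 kJ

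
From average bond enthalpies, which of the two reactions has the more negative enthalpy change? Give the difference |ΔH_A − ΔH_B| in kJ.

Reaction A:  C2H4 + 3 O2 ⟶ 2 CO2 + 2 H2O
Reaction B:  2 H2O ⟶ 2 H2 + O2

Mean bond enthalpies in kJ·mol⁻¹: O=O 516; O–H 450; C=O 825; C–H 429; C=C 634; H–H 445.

Reaction A:
  Bonds broken (reactants):
    C–H: 4 × 429 = 1716
    C=C: 1 × 634 = 634
    O=O: 3 × 516 = 1548
    Σ(broken) = 3898 kJ
  Bonds formed (products):
    C=O: 4 × 825 = 3300
    O–H: 4 × 450 = 1800
    Σ(formed) = 5100 kJ
  ΔH_A = 3898 − 5100 = −1202 kJ
Reaction B:
  Bonds broken (reactants):
    O–H: 4 × 450 = 1800
    Σ(broken) = 1800 kJ
  Bonds formed (products):
    H–H: 2 × 445 = 890
    O=O: 1 × 516 = 516
    Σ(formed) = 1406 kJ
  ΔH_B = 1800 − 1406 = +394 kJ
ΔH_A − ΔH_B = −1596 kJ, so reaction A has the more negative ΔH; |ΔH_A − ΔH_B| = 1596 kJ.

Reaction A, by 1596 kJ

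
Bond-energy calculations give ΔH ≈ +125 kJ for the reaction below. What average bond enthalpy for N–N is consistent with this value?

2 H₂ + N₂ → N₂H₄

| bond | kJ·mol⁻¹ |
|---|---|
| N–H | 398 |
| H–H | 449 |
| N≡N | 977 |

Let D be the N–N bond energy.
Σ(broken) = 2×449 + 1×977 = 1875
Σ(formed) = 4×398 + 1×D = 1592 + D
ΔH = Σ(broken) − Σ(formed) = (1875) − (1592 + D) = +283 − D
Setting this equal to +125 kJ gives D = 158 kJ/mol.

D(N–N) ≈ 158 kJ/mol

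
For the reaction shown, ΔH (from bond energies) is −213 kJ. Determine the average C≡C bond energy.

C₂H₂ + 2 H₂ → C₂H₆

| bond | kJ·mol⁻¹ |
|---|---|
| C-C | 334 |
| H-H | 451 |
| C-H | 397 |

Let D be the C≡C bond energy.
Σ(broken) = 1×D + 2×397 + 2×451 = 1696 + D
Σ(formed) = 1×334 + 6×397 = 2716
ΔH = Σ(broken) − Σ(formed) = (1696 + D) − (2716) = −1020 + D
Setting this equal to −213 kJ gives D = 807 kJ/mol.

D(C≡C) ≈ 807 kJ/mol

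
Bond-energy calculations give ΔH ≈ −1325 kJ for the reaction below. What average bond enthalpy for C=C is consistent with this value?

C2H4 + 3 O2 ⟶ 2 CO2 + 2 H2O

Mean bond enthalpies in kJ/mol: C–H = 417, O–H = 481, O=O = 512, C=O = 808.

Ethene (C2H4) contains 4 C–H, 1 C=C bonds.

Let D be the C=C bond energy.
Σ(broken) = 4×417 + 1×D + 3×512 = 3204 + D
Σ(formed) = 4×808 + 4×481 = 5156
ΔH = Σ(broken) − Σ(formed) = (3204 + D) − (5156) = −1952 + D
Setting this equal to −1325 kJ gives D = 627 kJ/mol.

D(C=C) ≈ 627 kJ/mol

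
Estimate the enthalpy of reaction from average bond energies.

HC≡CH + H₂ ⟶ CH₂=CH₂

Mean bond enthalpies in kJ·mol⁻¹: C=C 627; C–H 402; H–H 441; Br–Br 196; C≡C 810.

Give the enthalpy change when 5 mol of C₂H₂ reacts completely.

Bonds broken (reactants):
  C≡C: 1 × 810 = 810
  C–H: 2 × 402 = 804
  H–H: 1 × 441 = 441
  Σ(broken) = 2055 kJ
Bonds formed (products):
  C–H: 4 × 402 = 1608
  C=C: 1 × 627 = 627
  Σ(formed) = 2235 kJ
ΔH = Σ(broken) − Σ(formed) = 2055 − 2235 = −180 kJ
For 5× the reaction as written: 5 × (−180) = −900 kJ

ΔH = −900 kJ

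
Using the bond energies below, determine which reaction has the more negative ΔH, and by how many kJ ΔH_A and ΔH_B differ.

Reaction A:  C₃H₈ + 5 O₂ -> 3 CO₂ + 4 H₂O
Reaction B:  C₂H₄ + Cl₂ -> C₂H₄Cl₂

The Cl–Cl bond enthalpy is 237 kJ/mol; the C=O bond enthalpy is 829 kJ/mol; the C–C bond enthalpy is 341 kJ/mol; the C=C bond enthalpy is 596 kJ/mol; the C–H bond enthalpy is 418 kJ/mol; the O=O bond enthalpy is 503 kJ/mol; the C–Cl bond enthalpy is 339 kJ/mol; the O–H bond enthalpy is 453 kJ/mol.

Reaction A, by 1871 kJ

Reaction A:
  Bonds broken (reactants):
    C–C: 2 × 341 = 682
    C–H: 8 × 418 = 3344
    O=O: 5 × 503 = 2515
    Σ(broken) = 6541 kJ
  Bonds formed (products):
    C=O: 6 × 829 = 4974
    O–H: 8 × 453 = 3624
    Σ(formed) = 8598 kJ
  ΔH_A = 6541 − 8598 = −2057 kJ
Reaction B:
  Bonds broken (reactants):
    C–H: 4 × 418 = 1672
    C=C: 1 × 596 = 596
    Cl–Cl: 1 × 237 = 237
    Σ(broken) = 2505 kJ
  Bonds formed (products):
    C–C: 1 × 341 = 341
    C–Cl: 2 × 339 = 678
    C–H: 4 × 418 = 1672
    Σ(formed) = 2691 kJ
  ΔH_B = 2505 − 2691 = −186 kJ
ΔH_A − ΔH_B = −1871 kJ, so reaction A has the more negative ΔH; |ΔH_A − ΔH_B| = 1871 kJ.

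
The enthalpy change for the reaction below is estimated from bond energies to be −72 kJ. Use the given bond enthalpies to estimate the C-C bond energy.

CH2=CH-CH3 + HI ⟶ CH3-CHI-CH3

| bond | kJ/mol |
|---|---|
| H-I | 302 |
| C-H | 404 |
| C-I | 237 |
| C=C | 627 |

D(C-C) ≈ 360 kJ/mol

Let D be the C-C bond energy.
Σ(broken) = 1×D + 6×404 + 1×627 + 1×302 = 3353 + D
Σ(formed) = 2×D + 7×404 + 1×237 = 3065 + 2D
ΔH = Σ(broken) − Σ(formed) = (3353 + D) − (3065 + 2D) = +288 − D
Setting this equal to −72 kJ gives D = 360 kJ/mol.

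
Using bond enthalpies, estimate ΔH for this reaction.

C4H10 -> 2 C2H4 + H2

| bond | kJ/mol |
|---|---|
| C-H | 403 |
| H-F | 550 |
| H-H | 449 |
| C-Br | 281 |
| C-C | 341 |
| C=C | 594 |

ΔH ≈ +192 kJ

Bonds broken (reactants):
  C-C: 3 × 341 = 1023
  C-H: 10 × 403 = 4030
  Σ(broken) = 5053 kJ
Bonds formed (products):
  C-H: 8 × 403 = 3224
  C=C: 2 × 594 = 1188
  H-H: 1 × 449 = 449
  Σ(formed) = 4861 kJ
ΔH = Σ(broken) − Σ(formed) = 5053 − 4861 = +192 kJ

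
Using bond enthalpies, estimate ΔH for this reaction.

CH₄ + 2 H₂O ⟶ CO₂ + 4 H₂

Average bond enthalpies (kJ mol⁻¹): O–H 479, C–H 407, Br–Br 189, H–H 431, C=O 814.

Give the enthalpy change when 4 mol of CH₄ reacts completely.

Bonds broken (reactants):
  C–H: 4 × 407 = 1628
  O–H: 4 × 479 = 1916
  Σ(broken) = 3544 kJ
Bonds formed (products):
  C=O: 2 × 814 = 1628
  H–H: 4 × 431 = 1724
  Σ(formed) = 3352 kJ
ΔH = Σ(broken) − Σ(formed) = 3544 − 3352 = +192 kJ
For 4× the reaction as written: 4 × (+192) = +768 kJ

ΔH = +768 kJ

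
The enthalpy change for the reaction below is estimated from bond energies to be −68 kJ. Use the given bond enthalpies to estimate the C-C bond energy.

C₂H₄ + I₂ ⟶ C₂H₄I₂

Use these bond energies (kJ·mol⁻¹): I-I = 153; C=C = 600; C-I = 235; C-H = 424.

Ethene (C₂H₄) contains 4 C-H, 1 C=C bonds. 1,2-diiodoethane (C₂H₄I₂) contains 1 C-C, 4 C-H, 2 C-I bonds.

Let D be the C-C bond energy.
Σ(broken) = 4×424 + 1×600 + 1×153 = 2449
Σ(formed) = 1×D + 4×424 + 2×235 = 2166 + D
ΔH = Σ(broken) − Σ(formed) = (2449) − (2166 + D) = +283 − D
Setting this equal to −68 kJ gives D = 351 kJ/mol.

D(C-C) ≈ 351 kJ/mol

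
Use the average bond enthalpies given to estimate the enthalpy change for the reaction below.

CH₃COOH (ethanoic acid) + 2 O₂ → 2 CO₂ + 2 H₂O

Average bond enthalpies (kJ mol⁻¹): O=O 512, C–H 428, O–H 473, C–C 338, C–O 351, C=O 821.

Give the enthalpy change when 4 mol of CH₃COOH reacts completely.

ΔH = −3540 kJ

Bonds broken (reactants):
  C–C: 1 × 338 = 338
  C–H: 3 × 428 = 1284
  C–O: 1 × 351 = 351
  C=O: 1 × 821 = 821
  O–H: 1 × 473 = 473
  O=O: 2 × 512 = 1024
  Σ(broken) = 4291 kJ
Bonds formed (products):
  C=O: 4 × 821 = 3284
  O–H: 4 × 473 = 1892
  Σ(formed) = 5176 kJ
ΔH = Σ(broken) − Σ(formed) = 4291 − 5176 = −885 kJ
For 4× the reaction as written: 4 × (−885) = −3540 kJ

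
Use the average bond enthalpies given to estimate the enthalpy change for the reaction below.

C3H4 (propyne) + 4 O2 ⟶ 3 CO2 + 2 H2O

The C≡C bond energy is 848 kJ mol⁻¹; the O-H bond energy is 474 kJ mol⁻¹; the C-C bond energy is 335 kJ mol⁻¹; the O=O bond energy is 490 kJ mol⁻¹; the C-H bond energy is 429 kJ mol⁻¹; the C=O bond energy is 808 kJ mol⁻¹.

ΔH ≈ −1885 kJ

Bonds broken (reactants):
  C≡C: 1 × 848 = 848
  C-C: 1 × 335 = 335
  C-H: 4 × 429 = 1716
  O=O: 4 × 490 = 1960
  Σ(broken) = 4859 kJ
Bonds formed (products):
  C=O: 6 × 808 = 4848
  O-H: 4 × 474 = 1896
  Σ(formed) = 6744 kJ
ΔH = Σ(broken) − Σ(formed) = 4859 − 6744 = −1885 kJ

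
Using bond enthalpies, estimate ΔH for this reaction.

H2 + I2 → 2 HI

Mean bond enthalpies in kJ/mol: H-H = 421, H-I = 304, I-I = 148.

ΔH ≈ −39 kJ

Bonds broken (reactants):
  H-H: 1 × 421 = 421
  I-I: 1 × 148 = 148
  Σ(broken) = 569 kJ
Bonds formed (products):
  H-I: 2 × 304 = 608
  Σ(formed) = 608 kJ
ΔH = Σ(broken) − Σ(formed) = 569 − 608 = −39 kJ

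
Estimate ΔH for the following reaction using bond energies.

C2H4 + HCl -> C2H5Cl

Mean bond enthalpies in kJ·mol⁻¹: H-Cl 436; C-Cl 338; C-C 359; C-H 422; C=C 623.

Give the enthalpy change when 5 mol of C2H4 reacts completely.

ΔH = −300 kJ

Bonds broken (reactants):
  C-H: 4 × 422 = 1688
  C=C: 1 × 623 = 623
  H-Cl: 1 × 436 = 436
  Σ(broken) = 2747 kJ
Bonds formed (products):
  C-C: 1 × 359 = 359
  C-Cl: 1 × 338 = 338
  C-H: 5 × 422 = 2110
  Σ(formed) = 2807 kJ
ΔH = Σ(broken) − Σ(formed) = 2747 − 2807 = −60 kJ
For 5× the reaction as written: 5 × (−60) = −300 kJ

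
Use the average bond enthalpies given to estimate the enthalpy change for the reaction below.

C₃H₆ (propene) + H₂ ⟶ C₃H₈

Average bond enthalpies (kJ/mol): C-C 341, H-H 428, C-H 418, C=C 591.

Bonds broken (reactants):
  C-C: 1 × 341 = 341
  C-H: 6 × 418 = 2508
  C=C: 1 × 591 = 591
  H-H: 1 × 428 = 428
  Σ(broken) = 3868 kJ
Bonds formed (products):
  C-C: 2 × 341 = 682
  C-H: 8 × 418 = 3344
  Σ(formed) = 4026 kJ
ΔH = Σ(broken) − Σ(formed) = 3868 − 4026 = −158 kJ

ΔH ≈ −158 kJ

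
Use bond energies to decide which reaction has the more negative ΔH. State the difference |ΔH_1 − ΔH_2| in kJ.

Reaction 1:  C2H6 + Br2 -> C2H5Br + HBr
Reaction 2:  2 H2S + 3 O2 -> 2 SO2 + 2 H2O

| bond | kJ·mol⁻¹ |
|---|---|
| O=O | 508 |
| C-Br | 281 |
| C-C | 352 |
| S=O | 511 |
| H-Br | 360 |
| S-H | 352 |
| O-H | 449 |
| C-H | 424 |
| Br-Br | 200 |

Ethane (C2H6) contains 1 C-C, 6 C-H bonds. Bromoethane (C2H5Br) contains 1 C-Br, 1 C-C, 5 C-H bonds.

Reaction 1:
  Bonds broken (reactants):
    Br-Br: 1 × 200 = 200
    C-C: 1 × 352 = 352
    C-H: 6 × 424 = 2544
    Σ(broken) = 3096 kJ
  Bonds formed (products):
    C-Br: 1 × 281 = 281
    C-C: 1 × 352 = 352
    C-H: 5 × 424 = 2120
    H-Br: 1 × 360 = 360
    Σ(formed) = 3113 kJ
  ΔH_1 = 3096 − 3113 = −17 kJ
Reaction 2:
  Bonds broken (reactants):
    O=O: 3 × 508 = 1524
    S-H: 4 × 352 = 1408
    Σ(broken) = 2932 kJ
  Bonds formed (products):
    O-H: 4 × 449 = 1796
    S=O: 4 × 511 = 2044
    Σ(formed) = 3840 kJ
  ΔH_2 = 2932 − 3840 = −908 kJ
ΔH_1 − ΔH_2 = +891 kJ, so reaction 2 has the more negative ΔH; |ΔH_1 − ΔH_2| = 891 kJ.

Reaction 2, by 891 kJ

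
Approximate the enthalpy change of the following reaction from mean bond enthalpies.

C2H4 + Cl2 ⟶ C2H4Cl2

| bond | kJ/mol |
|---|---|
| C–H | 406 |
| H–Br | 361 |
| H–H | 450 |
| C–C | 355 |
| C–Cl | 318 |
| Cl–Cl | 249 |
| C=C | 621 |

ΔH ≈ −121 kJ

Bonds broken (reactants):
  C–H: 4 × 406 = 1624
  C=C: 1 × 621 = 621
  Cl–Cl: 1 × 249 = 249
  Σ(broken) = 2494 kJ
Bonds formed (products):
  C–C: 1 × 355 = 355
  C–Cl: 2 × 318 = 636
  C–H: 4 × 406 = 1624
  Σ(formed) = 2615 kJ
ΔH = Σ(broken) − Σ(formed) = 2494 − 2615 = −121 kJ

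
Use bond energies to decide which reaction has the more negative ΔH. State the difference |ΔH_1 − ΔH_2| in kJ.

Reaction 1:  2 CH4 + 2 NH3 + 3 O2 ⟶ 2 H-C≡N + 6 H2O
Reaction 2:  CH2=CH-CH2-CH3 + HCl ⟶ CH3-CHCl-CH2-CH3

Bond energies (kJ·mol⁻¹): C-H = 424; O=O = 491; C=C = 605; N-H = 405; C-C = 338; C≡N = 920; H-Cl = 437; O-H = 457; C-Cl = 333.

Reaction 1:
  Bonds broken (reactants):
    C-H: 8 × 424 = 3392
    N-H: 6 × 405 = 2430
    O=O: 3 × 491 = 1473
    Σ(broken) = 7295 kJ
  Bonds formed (products):
    C≡N: 2 × 920 = 1840
    C-H: 2 × 424 = 848
    O-H: 12 × 457 = 5484
    Σ(formed) = 8172 kJ
  ΔH_1 = 7295 − 8172 = −877 kJ
Reaction 2:
  Bonds broken (reactants):
    C-C: 2 × 338 = 676
    C-H: 8 × 424 = 3392
    C=C: 1 × 605 = 605
    H-Cl: 1 × 437 = 437
    Σ(broken) = 5110 kJ
  Bonds formed (products):
    C-C: 3 × 338 = 1014
    C-Cl: 1 × 333 = 333
    C-H: 9 × 424 = 3816
    Σ(formed) = 5163 kJ
  ΔH_2 = 5110 − 5163 = −53 kJ
ΔH_1 − ΔH_2 = −824 kJ, so reaction 1 has the more negative ΔH; |ΔH_1 − ΔH_2| = 824 kJ.

Reaction 1, by 824 kJ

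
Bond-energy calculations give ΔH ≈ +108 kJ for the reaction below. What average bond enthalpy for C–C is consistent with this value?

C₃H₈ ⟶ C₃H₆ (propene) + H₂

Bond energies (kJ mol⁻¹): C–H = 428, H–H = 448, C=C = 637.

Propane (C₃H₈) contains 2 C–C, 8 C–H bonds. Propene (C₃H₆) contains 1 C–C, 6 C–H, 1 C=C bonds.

D(C–C) ≈ 337 kJ/mol

Let D be the C–C bond energy.
Σ(broken) = 2×D + 8×428 = 3424 + 2D
Σ(formed) = 1×D + 6×428 + 1×637 + 1×448 = 3653 + D
ΔH = Σ(broken) − Σ(formed) = (3424 + 2D) − (3653 + D) = −229 + D
Setting this equal to +108 kJ gives D = 337 kJ/mol.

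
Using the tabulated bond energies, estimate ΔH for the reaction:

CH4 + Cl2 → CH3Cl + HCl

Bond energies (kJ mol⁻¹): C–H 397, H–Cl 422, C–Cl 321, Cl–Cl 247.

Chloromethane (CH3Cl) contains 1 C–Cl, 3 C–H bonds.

Bonds broken (reactants):
  C–H: 4 × 397 = 1588
  Cl–Cl: 1 × 247 = 247
  Σ(broken) = 1835 kJ
Bonds formed (products):
  C–Cl: 1 × 321 = 321
  C–H: 3 × 397 = 1191
  H–Cl: 1 × 422 = 422
  Σ(formed) = 1934 kJ
ΔH = Σ(broken) − Σ(formed) = 1835 − 1934 = −99 kJ

ΔH ≈ −99 kJ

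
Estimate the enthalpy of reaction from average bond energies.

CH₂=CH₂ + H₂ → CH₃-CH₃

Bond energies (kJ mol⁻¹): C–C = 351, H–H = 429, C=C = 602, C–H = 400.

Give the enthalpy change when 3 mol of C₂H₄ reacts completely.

ΔH = −360 kJ

Bonds broken (reactants):
  C–H: 4 × 400 = 1600
  C=C: 1 × 602 = 602
  H–H: 1 × 429 = 429
  Σ(broken) = 2631 kJ
Bonds formed (products):
  C–C: 1 × 351 = 351
  C–H: 6 × 400 = 2400
  Σ(formed) = 2751 kJ
ΔH = Σ(broken) − Σ(formed) = 2631 − 2751 = −120 kJ
For 3× the reaction as written: 3 × (−120) = −360 kJ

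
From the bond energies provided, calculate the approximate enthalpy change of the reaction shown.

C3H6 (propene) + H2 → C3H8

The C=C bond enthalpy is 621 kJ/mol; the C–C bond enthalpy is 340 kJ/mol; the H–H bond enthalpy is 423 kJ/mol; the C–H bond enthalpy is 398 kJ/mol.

ΔH ≈ −92 kJ

Bonds broken (reactants):
  C–C: 1 × 340 = 340
  C–H: 6 × 398 = 2388
  C=C: 1 × 621 = 621
  H–H: 1 × 423 = 423
  Σ(broken) = 3772 kJ
Bonds formed (products):
  C–C: 2 × 340 = 680
  C–H: 8 × 398 = 3184
  Σ(formed) = 3864 kJ
ΔH = Σ(broken) − Σ(formed) = 3772 − 3864 = −92 kJ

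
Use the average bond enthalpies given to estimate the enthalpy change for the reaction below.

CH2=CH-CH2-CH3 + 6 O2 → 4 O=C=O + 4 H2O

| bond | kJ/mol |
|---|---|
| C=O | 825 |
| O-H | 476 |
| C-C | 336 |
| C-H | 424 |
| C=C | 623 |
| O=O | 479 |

ΔH ≈ −2847 kJ

Bonds broken (reactants):
  C-C: 2 × 336 = 672
  C-H: 8 × 424 = 3392
  C=C: 1 × 623 = 623
  O=O: 6 × 479 = 2874
  Σ(broken) = 7561 kJ
Bonds formed (products):
  C=O: 8 × 825 = 6600
  O-H: 8 × 476 = 3808
  Σ(formed) = 10408 kJ
ΔH = Σ(broken) − Σ(formed) = 7561 − 10408 = −2847 kJ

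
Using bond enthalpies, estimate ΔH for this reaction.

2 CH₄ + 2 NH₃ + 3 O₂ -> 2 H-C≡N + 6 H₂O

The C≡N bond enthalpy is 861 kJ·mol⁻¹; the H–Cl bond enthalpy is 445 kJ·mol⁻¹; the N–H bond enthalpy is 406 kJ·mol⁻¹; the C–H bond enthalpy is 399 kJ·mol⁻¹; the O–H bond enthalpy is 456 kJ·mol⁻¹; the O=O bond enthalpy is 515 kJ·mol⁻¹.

ΔH ≈ −819 kJ

Bonds broken (reactants):
  C–H: 8 × 399 = 3192
  N–H: 6 × 406 = 2436
  O=O: 3 × 515 = 1545
  Σ(broken) = 7173 kJ
Bonds formed (products):
  C≡N: 2 × 861 = 1722
  C–H: 2 × 399 = 798
  O–H: 12 × 456 = 5472
  Σ(formed) = 7992 kJ
ΔH = Σ(broken) − Σ(formed) = 7173 − 7992 = −819 kJ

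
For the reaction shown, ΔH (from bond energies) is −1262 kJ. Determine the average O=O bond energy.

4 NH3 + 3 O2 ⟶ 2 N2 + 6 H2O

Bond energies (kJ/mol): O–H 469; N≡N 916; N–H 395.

D(O=O) ≈ 486 kJ/mol

Let D be the O=O bond energy.
Σ(broken) = 12×395 + 3×D = 4740 + 3D
Σ(formed) = 2×916 + 12×469 = 7460
ΔH = Σ(broken) − Σ(formed) = (4740 + 3D) − (7460) = −2720 + 3D
Setting this equal to −1262 kJ gives 3D = 1458, so D = 486 kJ/mol.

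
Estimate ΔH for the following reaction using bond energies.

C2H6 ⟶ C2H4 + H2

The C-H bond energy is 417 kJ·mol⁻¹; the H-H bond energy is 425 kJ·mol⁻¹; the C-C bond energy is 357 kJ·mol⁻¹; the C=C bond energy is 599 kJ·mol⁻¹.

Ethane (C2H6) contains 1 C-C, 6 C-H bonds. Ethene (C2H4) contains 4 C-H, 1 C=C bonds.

ΔH ≈ +167 kJ

Bonds broken (reactants):
  C-C: 1 × 357 = 357
  C-H: 6 × 417 = 2502
  Σ(broken) = 2859 kJ
Bonds formed (products):
  C-H: 4 × 417 = 1668
  C=C: 1 × 599 = 599
  H-H: 1 × 425 = 425
  Σ(formed) = 2692 kJ
ΔH = Σ(broken) − Σ(formed) = 2859 − 2692 = +167 kJ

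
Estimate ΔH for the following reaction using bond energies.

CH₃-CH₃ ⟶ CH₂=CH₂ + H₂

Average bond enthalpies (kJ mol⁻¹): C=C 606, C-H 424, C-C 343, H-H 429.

ΔH ≈ +156 kJ

Bonds broken (reactants):
  C-C: 1 × 343 = 343
  C-H: 6 × 424 = 2544
  Σ(broken) = 2887 kJ
Bonds formed (products):
  C-H: 4 × 424 = 1696
  C=C: 1 × 606 = 606
  H-H: 1 × 429 = 429
  Σ(formed) = 2731 kJ
ΔH = Σ(broken) − Σ(formed) = 2887 − 2731 = +156 kJ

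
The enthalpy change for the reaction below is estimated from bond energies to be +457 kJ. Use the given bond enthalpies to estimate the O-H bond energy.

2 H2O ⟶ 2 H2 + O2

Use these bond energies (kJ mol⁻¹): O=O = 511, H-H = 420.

D(O-H) ≈ 452 kJ/mol

Let D be the O-H bond energy.
Σ(broken) = 4×D = 4D
Σ(formed) = 2×420 + 1×511 = 1351
ΔH = Σ(broken) − Σ(formed) = (4D) − (1351) = −1351 + 4D
Setting this equal to +457 kJ gives 4D = 1808, so D = 452 kJ/mol.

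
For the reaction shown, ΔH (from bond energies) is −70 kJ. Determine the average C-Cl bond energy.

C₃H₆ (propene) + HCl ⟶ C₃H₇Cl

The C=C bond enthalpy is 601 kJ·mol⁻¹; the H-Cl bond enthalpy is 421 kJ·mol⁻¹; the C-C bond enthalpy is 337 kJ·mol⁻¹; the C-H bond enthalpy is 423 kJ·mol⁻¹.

D(C-Cl) ≈ 332 kJ/mol

Let D be the C-Cl bond energy.
Σ(broken) = 1×337 + 6×423 + 1×601 + 1×421 = 3897
Σ(formed) = 2×337 + 1×D + 7×423 = 3635 + D
ΔH = Σ(broken) − Σ(formed) = (3897) − (3635 + D) = +262 − D
Setting this equal to −70 kJ gives D = 332 kJ/mol.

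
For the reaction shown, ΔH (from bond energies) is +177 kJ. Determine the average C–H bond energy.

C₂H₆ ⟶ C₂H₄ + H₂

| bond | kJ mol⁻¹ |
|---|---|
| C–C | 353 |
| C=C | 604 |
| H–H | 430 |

D(C–H) ≈ 429 kJ/mol

Let D be the C–H bond energy.
Σ(broken) = 1×353 + 6×D = 353 + 6D
Σ(formed) = 4×D + 1×604 + 1×430 = 1034 + 4D
ΔH = Σ(broken) − Σ(formed) = (353 + 6D) − (1034 + 4D) = −681 + 2D
Setting this equal to +177 kJ gives 2D = 858, so D = 429 kJ/mol.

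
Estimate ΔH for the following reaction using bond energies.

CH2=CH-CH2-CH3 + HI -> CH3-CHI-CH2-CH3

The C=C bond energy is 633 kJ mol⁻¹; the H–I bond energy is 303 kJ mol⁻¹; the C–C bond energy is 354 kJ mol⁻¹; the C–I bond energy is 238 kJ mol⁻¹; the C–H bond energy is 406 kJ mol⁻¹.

Bonds broken (reactants):
  C–C: 2 × 354 = 708
  C–H: 8 × 406 = 3248
  C=C: 1 × 633 = 633
  H–I: 1 × 303 = 303
  Σ(broken) = 4892 kJ
Bonds formed (products):
  C–C: 3 × 354 = 1062
  C–H: 9 × 406 = 3654
  C–I: 1 × 238 = 238
  Σ(formed) = 4954 kJ
ΔH = Σ(broken) − Σ(formed) = 4892 − 4954 = −62 kJ

ΔH ≈ −62 kJ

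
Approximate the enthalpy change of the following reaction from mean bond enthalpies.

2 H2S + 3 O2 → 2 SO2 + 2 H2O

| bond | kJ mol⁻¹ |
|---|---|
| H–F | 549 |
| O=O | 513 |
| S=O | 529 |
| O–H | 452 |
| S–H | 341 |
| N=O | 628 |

ΔH ≈ −1021 kJ

Bonds broken (reactants):
  O=O: 3 × 513 = 1539
  S–H: 4 × 341 = 1364
  Σ(broken) = 2903 kJ
Bonds formed (products):
  O–H: 4 × 452 = 1808
  S=O: 4 × 529 = 2116
  Σ(formed) = 3924 kJ
ΔH = Σ(broken) − Σ(formed) = 2903 − 3924 = −1021 kJ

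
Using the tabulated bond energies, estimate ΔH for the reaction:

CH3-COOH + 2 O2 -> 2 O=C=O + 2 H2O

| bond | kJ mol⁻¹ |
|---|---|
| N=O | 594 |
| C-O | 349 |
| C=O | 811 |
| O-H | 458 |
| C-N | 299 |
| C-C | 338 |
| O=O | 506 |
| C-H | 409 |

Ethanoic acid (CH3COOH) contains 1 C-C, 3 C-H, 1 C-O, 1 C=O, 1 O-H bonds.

Bonds broken (reactants):
  C-C: 1 × 338 = 338
  C-H: 3 × 409 = 1227
  C-O: 1 × 349 = 349
  C=O: 1 × 811 = 811
  O-H: 1 × 458 = 458
  O=O: 2 × 506 = 1012
  Σ(broken) = 4195 kJ
Bonds formed (products):
  C=O: 4 × 811 = 3244
  O-H: 4 × 458 = 1832
  Σ(formed) = 5076 kJ
ΔH = Σ(broken) − Σ(formed) = 4195 − 5076 = −881 kJ

ΔH ≈ −881 kJ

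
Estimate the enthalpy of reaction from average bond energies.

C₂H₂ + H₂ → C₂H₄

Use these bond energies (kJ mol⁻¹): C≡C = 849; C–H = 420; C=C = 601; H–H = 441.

Bonds broken (reactants):
  C≡C: 1 × 849 = 849
  C–H: 2 × 420 = 840
  H–H: 1 × 441 = 441
  Σ(broken) = 2130 kJ
Bonds formed (products):
  C–H: 4 × 420 = 1680
  C=C: 1 × 601 = 601
  Σ(formed) = 2281 kJ
ΔH = Σ(broken) − Σ(formed) = 2130 − 2281 = −151 kJ

ΔH ≈ −151 kJ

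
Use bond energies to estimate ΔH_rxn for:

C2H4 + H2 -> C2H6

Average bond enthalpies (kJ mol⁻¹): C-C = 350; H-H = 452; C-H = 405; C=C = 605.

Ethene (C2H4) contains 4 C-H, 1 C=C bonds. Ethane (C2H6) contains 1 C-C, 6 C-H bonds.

ΔH ≈ −103 kJ

Bonds broken (reactants):
  C-H: 4 × 405 = 1620
  C=C: 1 × 605 = 605
  H-H: 1 × 452 = 452
  Σ(broken) = 2677 kJ
Bonds formed (products):
  C-C: 1 × 350 = 350
  C-H: 6 × 405 = 2430
  Σ(formed) = 2780 kJ
ΔH = Σ(broken) − Σ(formed) = 2677 − 2780 = −103 kJ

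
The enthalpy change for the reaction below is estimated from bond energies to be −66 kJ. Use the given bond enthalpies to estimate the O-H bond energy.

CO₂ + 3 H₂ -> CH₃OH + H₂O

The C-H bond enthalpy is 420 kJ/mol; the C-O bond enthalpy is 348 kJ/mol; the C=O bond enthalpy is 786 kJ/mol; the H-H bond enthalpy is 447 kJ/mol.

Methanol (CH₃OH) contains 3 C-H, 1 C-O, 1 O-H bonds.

Let D be the O-H bond energy.
Σ(broken) = 2×786 + 3×447 = 2913
Σ(formed) = 3×420 + 1×348 + 3×D = 1608 + 3D
ΔH = Σ(broken) − Σ(formed) = (2913) − (1608 + 3D) = +1305 − 3D
Setting this equal to −66 kJ gives 3D = 1371, so D = 457 kJ/mol.

D(O-H) ≈ 457 kJ/mol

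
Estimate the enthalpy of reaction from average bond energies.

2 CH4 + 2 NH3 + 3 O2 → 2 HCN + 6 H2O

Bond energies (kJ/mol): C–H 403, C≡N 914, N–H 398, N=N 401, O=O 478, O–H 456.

ΔH ≈ −1060 kJ

Bonds broken (reactants):
  C–H: 8 × 403 = 3224
  N–H: 6 × 398 = 2388
  O=O: 3 × 478 = 1434
  Σ(broken) = 7046 kJ
Bonds formed (products):
  C≡N: 2 × 914 = 1828
  C–H: 2 × 403 = 806
  O–H: 12 × 456 = 5472
  Σ(formed) = 8106 kJ
ΔH = Σ(broken) − Σ(formed) = 7046 − 8106 = −1060 kJ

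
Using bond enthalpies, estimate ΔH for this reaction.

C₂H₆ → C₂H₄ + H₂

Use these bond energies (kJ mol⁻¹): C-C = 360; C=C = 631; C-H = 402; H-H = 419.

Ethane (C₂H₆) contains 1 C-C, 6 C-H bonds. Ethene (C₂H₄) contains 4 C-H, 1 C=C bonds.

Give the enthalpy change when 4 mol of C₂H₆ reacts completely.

Bonds broken (reactants):
  C-C: 1 × 360 = 360
  C-H: 6 × 402 = 2412
  Σ(broken) = 2772 kJ
Bonds formed (products):
  C-H: 4 × 402 = 1608
  C=C: 1 × 631 = 631
  H-H: 1 × 419 = 419
  Σ(formed) = 2658 kJ
ΔH = Σ(broken) − Σ(formed) = 2772 − 2658 = +114 kJ
For 4× the reaction as written: 4 × (+114) = +456 kJ

ΔH = +456 kJ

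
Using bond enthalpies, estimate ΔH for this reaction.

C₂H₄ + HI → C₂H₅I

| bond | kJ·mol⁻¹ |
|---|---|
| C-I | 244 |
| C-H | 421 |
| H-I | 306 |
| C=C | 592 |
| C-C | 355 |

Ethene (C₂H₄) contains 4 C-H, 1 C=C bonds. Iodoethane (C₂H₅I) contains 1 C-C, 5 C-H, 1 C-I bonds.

ΔH ≈ −122 kJ

Bonds broken (reactants):
  C-H: 4 × 421 = 1684
  C=C: 1 × 592 = 592
  H-I: 1 × 306 = 306
  Σ(broken) = 2582 kJ
Bonds formed (products):
  C-C: 1 × 355 = 355
  C-H: 5 × 421 = 2105
  C-I: 1 × 244 = 244
  Σ(formed) = 2704 kJ
ΔH = Σ(broken) − Σ(formed) = 2582 − 2704 = −122 kJ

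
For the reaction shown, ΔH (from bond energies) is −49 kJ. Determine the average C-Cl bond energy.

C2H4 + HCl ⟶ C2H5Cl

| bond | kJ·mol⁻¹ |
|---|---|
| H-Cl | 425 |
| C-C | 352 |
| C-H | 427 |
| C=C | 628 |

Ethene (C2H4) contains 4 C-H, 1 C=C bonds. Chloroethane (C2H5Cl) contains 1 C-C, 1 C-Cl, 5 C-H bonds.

Let D be the C-Cl bond energy.
Σ(broken) = 4×427 + 1×628 + 1×425 = 2761
Σ(formed) = 1×352 + 1×D + 5×427 = 2487 + D
ΔH = Σ(broken) − Σ(formed) = (2761) − (2487 + D) = +274 − D
Setting this equal to −49 kJ gives D = 323 kJ/mol.

D(C-Cl) ≈ 323 kJ/mol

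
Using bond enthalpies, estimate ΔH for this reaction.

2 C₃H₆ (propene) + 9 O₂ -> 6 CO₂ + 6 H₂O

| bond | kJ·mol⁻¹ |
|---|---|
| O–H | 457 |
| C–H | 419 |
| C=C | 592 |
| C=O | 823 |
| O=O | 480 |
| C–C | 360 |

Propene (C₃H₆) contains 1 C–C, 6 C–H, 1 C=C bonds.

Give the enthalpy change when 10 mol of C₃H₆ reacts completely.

ΔH = −20540 kJ

Bonds broken (reactants):
  C–C: 2 × 360 = 720
  C–H: 12 × 419 = 5028
  C=C: 2 × 592 = 1184
  O=O: 9 × 480 = 4320
  Σ(broken) = 11252 kJ
Bonds formed (products):
  C=O: 12 × 823 = 9876
  O–H: 12 × 457 = 5484
  Σ(formed) = 15360 kJ
ΔH = Σ(broken) − Σ(formed) = 11252 − 15360 = −4108 kJ
For 5× the reaction as written: 5 × (−4108) = −20540 kJ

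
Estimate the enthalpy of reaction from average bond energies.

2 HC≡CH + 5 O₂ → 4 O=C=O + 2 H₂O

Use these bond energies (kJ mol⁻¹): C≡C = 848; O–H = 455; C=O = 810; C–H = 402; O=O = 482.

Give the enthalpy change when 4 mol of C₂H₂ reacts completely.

ΔH = −5172 kJ

Bonds broken (reactants):
  C≡C: 2 × 848 = 1696
  C–H: 4 × 402 = 1608
  O=O: 5 × 482 = 2410
  Σ(broken) = 5714 kJ
Bonds formed (products):
  C=O: 8 × 810 = 6480
  O–H: 4 × 455 = 1820
  Σ(formed) = 8300 kJ
ΔH = Σ(broken) − Σ(formed) = 5714 − 8300 = −2586 kJ
For 2× the reaction as written: 2 × (−2586) = −5172 kJ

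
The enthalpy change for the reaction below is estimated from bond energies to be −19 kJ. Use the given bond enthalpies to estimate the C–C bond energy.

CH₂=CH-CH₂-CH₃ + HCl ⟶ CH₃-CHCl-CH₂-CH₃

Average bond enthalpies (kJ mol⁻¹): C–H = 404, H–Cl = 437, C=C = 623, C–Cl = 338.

D(C–C) ≈ 337 kJ/mol

Let D be the C–C bond energy.
Σ(broken) = 2×D + 8×404 + 1×623 + 1×437 = 4292 + 2D
Σ(formed) = 3×D + 1×338 + 9×404 = 3974 + 3D
ΔH = Σ(broken) − Σ(formed) = (4292 + 2D) − (3974 + 3D) = +318 − D
Setting this equal to −19 kJ gives D = 337 kJ/mol.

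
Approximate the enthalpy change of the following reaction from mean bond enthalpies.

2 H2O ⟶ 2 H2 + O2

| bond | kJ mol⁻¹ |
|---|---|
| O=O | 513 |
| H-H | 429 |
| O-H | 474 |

Bonds broken (reactants):
  O-H: 4 × 474 = 1896
  Σ(broken) = 1896 kJ
Bonds formed (products):
  H-H: 2 × 429 = 858
  O=O: 1 × 513 = 513
  Σ(formed) = 1371 kJ
ΔH = Σ(broken) − Σ(formed) = 1896 − 1371 = +525 kJ

ΔH ≈ +525 kJ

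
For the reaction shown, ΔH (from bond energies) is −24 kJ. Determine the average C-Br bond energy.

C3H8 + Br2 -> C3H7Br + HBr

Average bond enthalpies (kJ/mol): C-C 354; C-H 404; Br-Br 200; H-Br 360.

D(C-Br) ≈ 268 kJ/mol

Let D be the C-Br bond energy.
Σ(broken) = 1×200 + 2×354 + 8×404 = 4140
Σ(formed) = 1×D + 2×354 + 7×404 + 1×360 = 3896 + D
ΔH = Σ(broken) − Σ(formed) = (4140) − (3896 + D) = +244 − D
Setting this equal to −24 kJ gives D = 268 kJ/mol.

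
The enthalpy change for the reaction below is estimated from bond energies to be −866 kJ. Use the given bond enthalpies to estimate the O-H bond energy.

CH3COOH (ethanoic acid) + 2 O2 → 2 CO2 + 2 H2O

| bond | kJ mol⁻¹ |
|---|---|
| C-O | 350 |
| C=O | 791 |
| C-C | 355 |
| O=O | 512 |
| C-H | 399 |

Let D be the O-H bond energy.
Σ(broken) = 1×355 + 3×399 + 1×350 + 1×791 + 1×D + 2×512 = 3717 + D
Σ(formed) = 4×791 + 4×D = 3164 + 4D
ΔH = Σ(broken) − Σ(formed) = (3717 + D) − (3164 + 4D) = +553 − 3D
Setting this equal to −866 kJ gives 3D = 1419, so D = 473 kJ/mol.

D(O-H) ≈ 473 kJ/mol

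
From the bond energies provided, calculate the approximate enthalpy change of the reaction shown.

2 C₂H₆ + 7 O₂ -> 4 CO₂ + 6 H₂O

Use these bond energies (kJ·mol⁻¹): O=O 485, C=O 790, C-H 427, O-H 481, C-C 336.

Bonds broken (reactants):
  C-C: 2 × 336 = 672
  C-H: 12 × 427 = 5124
  O=O: 7 × 485 = 3395
  Σ(broken) = 9191 kJ
Bonds formed (products):
  C=O: 8 × 790 = 6320
  O-H: 12 × 481 = 5772
  Σ(formed) = 12092 kJ
ΔH = Σ(broken) − Σ(formed) = 9191 − 12092 = −2901 kJ

ΔH ≈ −2901 kJ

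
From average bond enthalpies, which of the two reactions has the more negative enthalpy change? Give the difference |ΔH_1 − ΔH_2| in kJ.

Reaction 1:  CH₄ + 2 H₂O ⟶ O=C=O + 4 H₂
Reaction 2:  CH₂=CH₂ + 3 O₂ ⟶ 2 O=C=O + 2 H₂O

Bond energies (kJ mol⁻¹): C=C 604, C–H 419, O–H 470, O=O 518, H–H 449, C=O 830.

Reaction 1:
  Bonds broken (reactants):
    C–H: 4 × 419 = 1676
    O–H: 4 × 470 = 1880
    Σ(broken) = 3556 kJ
  Bonds formed (products):
    C=O: 2 × 830 = 1660
    H–H: 4 × 449 = 1796
    Σ(formed) = 3456 kJ
  ΔH_1 = 3556 − 3456 = +100 kJ
Reaction 2:
  Bonds broken (reactants):
    C–H: 4 × 419 = 1676
    C=C: 1 × 604 = 604
    O=O: 3 × 518 = 1554
    Σ(broken) = 3834 kJ
  Bonds formed (products):
    C=O: 4 × 830 = 3320
    O–H: 4 × 470 = 1880
    Σ(formed) = 5200 kJ
  ΔH_2 = 3834 − 5200 = −1366 kJ
ΔH_1 − ΔH_2 = +1466 kJ, so reaction 2 has the more negative ΔH; |ΔH_1 − ΔH_2| = 1466 kJ.

Reaction 2, by 1466 kJ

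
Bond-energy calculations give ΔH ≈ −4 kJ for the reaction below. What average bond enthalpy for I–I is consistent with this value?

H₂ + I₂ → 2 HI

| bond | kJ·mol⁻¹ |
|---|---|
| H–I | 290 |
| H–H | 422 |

Let D be the I–I bond energy.
Σ(broken) = 1×422 + 1×D = 422 + D
Σ(formed) = 2×290 = 580
ΔH = Σ(broken) − Σ(formed) = (422 + D) − (580) = −158 + D
Setting this equal to −4 kJ gives D = 154 kJ/mol.

D(I–I) ≈ 154 kJ/mol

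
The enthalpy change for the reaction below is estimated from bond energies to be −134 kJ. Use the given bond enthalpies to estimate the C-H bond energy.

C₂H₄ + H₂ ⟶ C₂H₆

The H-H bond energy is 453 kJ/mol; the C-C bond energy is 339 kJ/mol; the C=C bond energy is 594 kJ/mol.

Let D be the C-H bond energy.
Σ(broken) = 4×D + 1×594 + 1×453 = 1047 + 4D
Σ(formed) = 1×339 + 6×D = 339 + 6D
ΔH = Σ(broken) − Σ(formed) = (1047 + 4D) − (339 + 6D) = +708 − 2D
Setting this equal to −134 kJ gives 2D = 842, so D = 421 kJ/mol.

D(C-H) ≈ 421 kJ/mol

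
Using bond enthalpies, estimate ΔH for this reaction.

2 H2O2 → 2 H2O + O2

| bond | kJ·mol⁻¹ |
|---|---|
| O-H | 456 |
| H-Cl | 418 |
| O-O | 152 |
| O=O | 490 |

ΔH ≈ −186 kJ

Bonds broken (reactants):
  O-H: 4 × 456 = 1824
  O-O: 2 × 152 = 304
  Σ(broken) = 2128 kJ
Bonds formed (products):
  O-H: 4 × 456 = 1824
  O=O: 1 × 490 = 490
  Σ(formed) = 2314 kJ
ΔH = Σ(broken) − Σ(formed) = 2128 − 2314 = −186 kJ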